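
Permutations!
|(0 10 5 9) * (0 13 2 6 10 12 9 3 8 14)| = 11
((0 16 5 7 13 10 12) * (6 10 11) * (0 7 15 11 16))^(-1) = (5 16 13 7 12 10 6 11 15) = [0, 1, 2, 3, 4, 16, 11, 12, 8, 9, 6, 15, 10, 7, 14, 5, 13]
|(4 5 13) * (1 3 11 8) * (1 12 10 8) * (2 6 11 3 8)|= |(1 8 12 10 2 6 11)(4 5 13)|= 21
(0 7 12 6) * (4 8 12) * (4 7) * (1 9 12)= [4, 9, 2, 3, 8, 5, 0, 7, 1, 12, 10, 11, 6]= (0 4 8 1 9 12 6)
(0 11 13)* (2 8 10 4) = (0 11 13)(2 8 10 4) = [11, 1, 8, 3, 2, 5, 6, 7, 10, 9, 4, 13, 12, 0]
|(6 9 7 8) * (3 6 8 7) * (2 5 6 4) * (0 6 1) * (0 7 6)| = |(1 7 6 9 3 4 2 5)| = 8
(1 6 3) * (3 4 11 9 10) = (1 6 4 11 9 10 3) = [0, 6, 2, 1, 11, 5, 4, 7, 8, 10, 3, 9]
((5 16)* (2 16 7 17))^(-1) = [0, 1, 17, 3, 4, 16, 6, 5, 8, 9, 10, 11, 12, 13, 14, 15, 2, 7] = (2 17 7 5 16)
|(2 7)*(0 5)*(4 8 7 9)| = 10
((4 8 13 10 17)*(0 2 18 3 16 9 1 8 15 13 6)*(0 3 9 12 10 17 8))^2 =(0 18 1 2 9)(3 12 8)(4 13)(6 16 10)(15 17) =[18, 2, 9, 12, 13, 5, 16, 7, 3, 0, 6, 11, 8, 4, 14, 17, 10, 15, 1]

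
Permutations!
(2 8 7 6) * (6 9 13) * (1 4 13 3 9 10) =(1 4 13 6 2 8 7 10)(3 9) =[0, 4, 8, 9, 13, 5, 2, 10, 7, 3, 1, 11, 12, 6]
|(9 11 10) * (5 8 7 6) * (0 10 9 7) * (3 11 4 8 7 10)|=|(0 3 11 9 4 8)(5 7 6)|=6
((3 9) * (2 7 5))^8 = [0, 1, 5, 3, 4, 7, 6, 2, 8, 9] = (9)(2 5 7)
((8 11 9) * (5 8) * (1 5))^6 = (1 5 8 11 9) = [0, 5, 2, 3, 4, 8, 6, 7, 11, 1, 10, 9]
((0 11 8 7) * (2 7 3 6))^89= [2, 1, 3, 11, 4, 5, 8, 6, 0, 9, 10, 7]= (0 2 3 11 7 6 8)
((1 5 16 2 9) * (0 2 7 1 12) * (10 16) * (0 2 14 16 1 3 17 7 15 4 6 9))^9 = (17) = [0, 1, 2, 3, 4, 5, 6, 7, 8, 9, 10, 11, 12, 13, 14, 15, 16, 17]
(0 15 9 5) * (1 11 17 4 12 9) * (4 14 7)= (0 15 1 11 17 14 7 4 12 9 5)= [15, 11, 2, 3, 12, 0, 6, 4, 8, 5, 10, 17, 9, 13, 7, 1, 16, 14]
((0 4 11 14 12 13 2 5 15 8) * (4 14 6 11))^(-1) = (0 8 15 5 2 13 12 14)(6 11) = [8, 1, 13, 3, 4, 2, 11, 7, 15, 9, 10, 6, 14, 12, 0, 5]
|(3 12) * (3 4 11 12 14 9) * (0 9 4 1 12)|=6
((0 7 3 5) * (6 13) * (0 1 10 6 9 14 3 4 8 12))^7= [4, 5, 2, 14, 12, 3, 10, 8, 0, 13, 1, 11, 7, 6, 9]= (0 4 12 7 8)(1 5 3 14 9 13 6 10)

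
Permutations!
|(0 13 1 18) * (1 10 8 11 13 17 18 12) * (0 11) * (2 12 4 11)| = |(0 17 18 2 12 1 4 11 13 10 8)| = 11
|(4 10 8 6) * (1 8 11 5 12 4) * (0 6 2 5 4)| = |(0 6 1 8 2 5 12)(4 10 11)| = 21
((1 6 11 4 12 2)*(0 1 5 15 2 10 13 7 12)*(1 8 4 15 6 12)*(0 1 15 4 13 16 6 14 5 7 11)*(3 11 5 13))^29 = (0 6 16 10 12 1 4 11 3 8)(2 15 7)(5 13 14) = [6, 4, 15, 8, 11, 13, 16, 2, 0, 9, 12, 3, 1, 14, 5, 7, 10]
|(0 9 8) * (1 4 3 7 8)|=|(0 9 1 4 3 7 8)|=7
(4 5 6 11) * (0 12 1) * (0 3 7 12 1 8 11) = (0 1 3 7 12 8 11 4 5 6) = [1, 3, 2, 7, 5, 6, 0, 12, 11, 9, 10, 4, 8]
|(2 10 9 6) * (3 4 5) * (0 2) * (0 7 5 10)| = 14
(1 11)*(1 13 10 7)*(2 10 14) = (1 11 13 14 2 10 7) = [0, 11, 10, 3, 4, 5, 6, 1, 8, 9, 7, 13, 12, 14, 2]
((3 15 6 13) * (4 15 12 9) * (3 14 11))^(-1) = [0, 1, 2, 11, 9, 5, 15, 7, 8, 12, 10, 14, 3, 6, 13, 4] = (3 11 14 13 6 15 4 9 12)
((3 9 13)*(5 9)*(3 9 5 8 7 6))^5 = (3 8 7 6)(9 13) = [0, 1, 2, 8, 4, 5, 3, 6, 7, 13, 10, 11, 12, 9]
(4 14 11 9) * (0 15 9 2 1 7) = (0 15 9 4 14 11 2 1 7) = [15, 7, 1, 3, 14, 5, 6, 0, 8, 4, 10, 2, 12, 13, 11, 9]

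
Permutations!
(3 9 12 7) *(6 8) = (3 9 12 7)(6 8) = [0, 1, 2, 9, 4, 5, 8, 3, 6, 12, 10, 11, 7]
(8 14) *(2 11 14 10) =(2 11 14 8 10) =[0, 1, 11, 3, 4, 5, 6, 7, 10, 9, 2, 14, 12, 13, 8]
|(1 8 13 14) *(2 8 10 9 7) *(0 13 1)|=6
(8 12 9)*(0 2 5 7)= (0 2 5 7)(8 12 9)= [2, 1, 5, 3, 4, 7, 6, 0, 12, 8, 10, 11, 9]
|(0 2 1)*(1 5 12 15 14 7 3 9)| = 10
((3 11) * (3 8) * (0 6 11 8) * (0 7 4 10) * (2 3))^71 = (0 10 4 7 11 6)(2 8 3) = [10, 1, 8, 2, 7, 5, 0, 11, 3, 9, 4, 6]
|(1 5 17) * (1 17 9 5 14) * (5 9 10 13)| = |(17)(1 14)(5 10 13)| = 6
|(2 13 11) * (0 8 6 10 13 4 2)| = |(0 8 6 10 13 11)(2 4)| = 6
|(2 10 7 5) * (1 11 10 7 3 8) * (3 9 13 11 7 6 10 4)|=|(1 7 5 2 6 10 9 13 11 4 3 8)|=12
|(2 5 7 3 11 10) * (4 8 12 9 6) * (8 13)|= 6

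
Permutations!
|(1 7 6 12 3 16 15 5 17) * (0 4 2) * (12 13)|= |(0 4 2)(1 7 6 13 12 3 16 15 5 17)|= 30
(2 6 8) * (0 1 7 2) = (0 1 7 2 6 8) = [1, 7, 6, 3, 4, 5, 8, 2, 0]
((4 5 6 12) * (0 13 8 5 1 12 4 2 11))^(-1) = (0 11 2 12 1 4 6 5 8 13) = [11, 4, 12, 3, 6, 8, 5, 7, 13, 9, 10, 2, 1, 0]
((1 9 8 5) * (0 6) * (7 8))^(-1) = [6, 5, 2, 3, 4, 8, 0, 9, 7, 1] = (0 6)(1 5 8 7 9)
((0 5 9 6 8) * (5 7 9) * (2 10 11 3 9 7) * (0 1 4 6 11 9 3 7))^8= (0 10 11)(2 9 7)= [10, 1, 9, 3, 4, 5, 6, 2, 8, 7, 11, 0]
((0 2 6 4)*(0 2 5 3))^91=(0 5 3)(2 6 4)=[5, 1, 6, 0, 2, 3, 4]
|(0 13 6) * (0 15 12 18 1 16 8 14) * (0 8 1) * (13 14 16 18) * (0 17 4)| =8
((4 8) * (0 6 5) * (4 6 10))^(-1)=(0 5 6 8 4 10)=[5, 1, 2, 3, 10, 6, 8, 7, 4, 9, 0]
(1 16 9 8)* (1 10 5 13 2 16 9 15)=(1 9 8 10 5 13 2 16 15)=[0, 9, 16, 3, 4, 13, 6, 7, 10, 8, 5, 11, 12, 2, 14, 1, 15]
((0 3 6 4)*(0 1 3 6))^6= (0 6 4 1 3)= [6, 3, 2, 0, 1, 5, 4]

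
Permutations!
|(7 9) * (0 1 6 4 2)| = |(0 1 6 4 2)(7 9)| = 10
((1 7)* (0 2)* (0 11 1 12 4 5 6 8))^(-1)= (0 8 6 5 4 12 7 1 11 2)= [8, 11, 0, 3, 12, 4, 5, 1, 6, 9, 10, 2, 7]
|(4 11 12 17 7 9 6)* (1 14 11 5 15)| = 11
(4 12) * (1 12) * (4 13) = [0, 12, 2, 3, 1, 5, 6, 7, 8, 9, 10, 11, 13, 4] = (1 12 13 4)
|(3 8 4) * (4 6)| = |(3 8 6 4)| = 4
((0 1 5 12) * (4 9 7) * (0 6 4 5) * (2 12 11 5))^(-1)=[1, 0, 7, 3, 6, 11, 12, 9, 8, 4, 10, 5, 2]=(0 1)(2 7 9 4 6 12)(5 11)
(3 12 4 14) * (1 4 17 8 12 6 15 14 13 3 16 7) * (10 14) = (1 4 13 3 6 15 10 14 16 7)(8 12 17) = [0, 4, 2, 6, 13, 5, 15, 1, 12, 9, 14, 11, 17, 3, 16, 10, 7, 8]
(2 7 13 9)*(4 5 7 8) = (2 8 4 5 7 13 9) = [0, 1, 8, 3, 5, 7, 6, 13, 4, 2, 10, 11, 12, 9]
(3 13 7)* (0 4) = (0 4)(3 13 7) = [4, 1, 2, 13, 0, 5, 6, 3, 8, 9, 10, 11, 12, 7]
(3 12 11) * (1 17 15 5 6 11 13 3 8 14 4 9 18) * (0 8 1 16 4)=(0 8 14)(1 17 15 5 6 11)(3 12 13)(4 9 18 16)=[8, 17, 2, 12, 9, 6, 11, 7, 14, 18, 10, 1, 13, 3, 0, 5, 4, 15, 16]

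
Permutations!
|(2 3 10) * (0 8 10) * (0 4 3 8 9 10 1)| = 6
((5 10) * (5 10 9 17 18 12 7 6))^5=(5 7 18 9 6 12 17)=[0, 1, 2, 3, 4, 7, 12, 18, 8, 6, 10, 11, 17, 13, 14, 15, 16, 5, 9]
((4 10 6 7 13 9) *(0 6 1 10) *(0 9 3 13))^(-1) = (0 7 6)(1 10)(3 13)(4 9) = [7, 10, 2, 13, 9, 5, 0, 6, 8, 4, 1, 11, 12, 3]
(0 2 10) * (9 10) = (0 2 9 10) = [2, 1, 9, 3, 4, 5, 6, 7, 8, 10, 0]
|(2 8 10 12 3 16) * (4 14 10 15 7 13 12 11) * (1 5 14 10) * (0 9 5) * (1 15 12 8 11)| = 16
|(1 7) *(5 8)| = |(1 7)(5 8)| = 2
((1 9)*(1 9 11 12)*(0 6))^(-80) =(1 11 12) =[0, 11, 2, 3, 4, 5, 6, 7, 8, 9, 10, 12, 1]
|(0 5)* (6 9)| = |(0 5)(6 9)| = 2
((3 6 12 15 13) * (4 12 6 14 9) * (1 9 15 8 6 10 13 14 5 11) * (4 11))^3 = (3 12 10 5 8 13 4 6)(14 15) = [0, 1, 2, 12, 6, 8, 3, 7, 13, 9, 5, 11, 10, 4, 15, 14]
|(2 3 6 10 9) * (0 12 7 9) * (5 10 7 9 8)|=10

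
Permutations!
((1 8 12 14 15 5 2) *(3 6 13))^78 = [0, 8, 1, 3, 4, 2, 6, 7, 12, 9, 10, 11, 14, 13, 15, 5] = (1 8 12 14 15 5 2)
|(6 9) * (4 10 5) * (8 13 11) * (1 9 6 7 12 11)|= |(1 9 7 12 11 8 13)(4 10 5)|= 21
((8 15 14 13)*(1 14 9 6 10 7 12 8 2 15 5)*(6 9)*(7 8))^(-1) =(1 5 8 10 6 15 2 13 14)(7 12) =[0, 5, 13, 3, 4, 8, 15, 12, 10, 9, 6, 11, 7, 14, 1, 2]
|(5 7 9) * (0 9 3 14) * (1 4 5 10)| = |(0 9 10 1 4 5 7 3 14)| = 9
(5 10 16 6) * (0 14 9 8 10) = (0 14 9 8 10 16 6 5) = [14, 1, 2, 3, 4, 0, 5, 7, 10, 8, 16, 11, 12, 13, 9, 15, 6]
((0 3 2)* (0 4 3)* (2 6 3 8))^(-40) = (2 8 4) = [0, 1, 8, 3, 2, 5, 6, 7, 4]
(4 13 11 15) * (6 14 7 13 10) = (4 10 6 14 7 13 11 15) = [0, 1, 2, 3, 10, 5, 14, 13, 8, 9, 6, 15, 12, 11, 7, 4]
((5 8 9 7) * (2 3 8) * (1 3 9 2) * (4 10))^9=(1 8 9 5 3 2 7)(4 10)=[0, 8, 7, 2, 10, 3, 6, 1, 9, 5, 4]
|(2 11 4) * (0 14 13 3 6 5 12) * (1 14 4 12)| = 30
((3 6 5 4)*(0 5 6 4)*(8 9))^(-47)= [5, 1, 2, 4, 3, 0, 6, 7, 9, 8]= (0 5)(3 4)(8 9)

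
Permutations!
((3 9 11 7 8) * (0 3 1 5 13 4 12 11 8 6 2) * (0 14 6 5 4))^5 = (0 4 13 1 5 8 7 9 11 3 12)(2 6 14) = [4, 5, 6, 12, 13, 8, 14, 9, 7, 11, 10, 3, 0, 1, 2]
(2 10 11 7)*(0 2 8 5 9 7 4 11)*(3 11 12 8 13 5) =[2, 1, 10, 11, 12, 9, 6, 13, 3, 7, 0, 4, 8, 5] =(0 2 10)(3 11 4 12 8)(5 9 7 13)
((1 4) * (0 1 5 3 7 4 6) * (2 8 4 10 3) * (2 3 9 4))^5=(0 6 1)(2 8)(3 5 4 9 10 7)=[6, 0, 8, 5, 9, 4, 1, 3, 2, 10, 7]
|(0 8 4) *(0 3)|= 4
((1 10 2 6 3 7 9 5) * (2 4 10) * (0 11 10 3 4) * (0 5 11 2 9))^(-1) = (0 7 3 4 6 2)(1 5 10 11 9) = [7, 5, 0, 4, 6, 10, 2, 3, 8, 1, 11, 9]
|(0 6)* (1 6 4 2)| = |(0 4 2 1 6)| = 5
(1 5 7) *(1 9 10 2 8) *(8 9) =(1 5 7 8)(2 9 10) =[0, 5, 9, 3, 4, 7, 6, 8, 1, 10, 2]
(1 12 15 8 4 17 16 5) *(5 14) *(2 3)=(1 12 15 8 4 17 16 14 5)(2 3)=[0, 12, 3, 2, 17, 1, 6, 7, 4, 9, 10, 11, 15, 13, 5, 8, 14, 16]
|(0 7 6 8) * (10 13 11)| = |(0 7 6 8)(10 13 11)| = 12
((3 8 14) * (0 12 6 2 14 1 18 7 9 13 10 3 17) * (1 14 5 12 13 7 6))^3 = (0 3 17 10 14 13 8)(1 2)(5 18)(6 12)(7 9) = [3, 2, 1, 17, 4, 18, 12, 9, 0, 7, 14, 11, 6, 8, 13, 15, 16, 10, 5]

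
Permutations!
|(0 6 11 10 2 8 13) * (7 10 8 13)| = 8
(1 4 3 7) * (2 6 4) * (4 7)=(1 2 6 7)(3 4)=[0, 2, 6, 4, 3, 5, 7, 1]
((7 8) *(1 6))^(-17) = (1 6)(7 8) = [0, 6, 2, 3, 4, 5, 1, 8, 7]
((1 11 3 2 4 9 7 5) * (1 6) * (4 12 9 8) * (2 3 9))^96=(12)=[0, 1, 2, 3, 4, 5, 6, 7, 8, 9, 10, 11, 12]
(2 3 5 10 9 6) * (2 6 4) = (2 3 5 10 9 4) = [0, 1, 3, 5, 2, 10, 6, 7, 8, 4, 9]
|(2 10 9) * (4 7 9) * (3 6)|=10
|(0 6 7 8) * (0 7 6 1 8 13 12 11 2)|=|(0 1 8 7 13 12 11 2)|=8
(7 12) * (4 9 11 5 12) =[0, 1, 2, 3, 9, 12, 6, 4, 8, 11, 10, 5, 7] =(4 9 11 5 12 7)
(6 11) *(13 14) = (6 11)(13 14) = [0, 1, 2, 3, 4, 5, 11, 7, 8, 9, 10, 6, 12, 14, 13]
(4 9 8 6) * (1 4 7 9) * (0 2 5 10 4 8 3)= [2, 8, 5, 0, 1, 10, 7, 9, 6, 3, 4]= (0 2 5 10 4 1 8 6 7 9 3)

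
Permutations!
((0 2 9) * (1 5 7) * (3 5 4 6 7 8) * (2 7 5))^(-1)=(0 9 2 3 8 5 6 4 1 7)=[9, 7, 3, 8, 1, 6, 4, 0, 5, 2]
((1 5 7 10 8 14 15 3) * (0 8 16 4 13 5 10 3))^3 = (0 15 14 8)(1 4 7 10 13 3 16 5) = [15, 4, 2, 16, 7, 1, 6, 10, 0, 9, 13, 11, 12, 3, 8, 14, 5]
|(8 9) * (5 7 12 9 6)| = |(5 7 12 9 8 6)| = 6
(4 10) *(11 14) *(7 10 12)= [0, 1, 2, 3, 12, 5, 6, 10, 8, 9, 4, 14, 7, 13, 11]= (4 12 7 10)(11 14)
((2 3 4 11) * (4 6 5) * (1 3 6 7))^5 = [0, 7, 2, 1, 4, 5, 6, 3, 8, 9, 10, 11] = (11)(1 7 3)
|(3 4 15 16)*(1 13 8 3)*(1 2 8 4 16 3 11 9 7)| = 11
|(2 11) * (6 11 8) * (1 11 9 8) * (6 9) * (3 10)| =6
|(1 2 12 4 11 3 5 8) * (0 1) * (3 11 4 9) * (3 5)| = |(0 1 2 12 9 5 8)| = 7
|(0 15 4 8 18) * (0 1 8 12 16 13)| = 6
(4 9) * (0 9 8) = (0 9 4 8) = [9, 1, 2, 3, 8, 5, 6, 7, 0, 4]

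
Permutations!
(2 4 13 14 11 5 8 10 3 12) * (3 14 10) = (2 4 13 10 14 11 5 8 3 12) = [0, 1, 4, 12, 13, 8, 6, 7, 3, 9, 14, 5, 2, 10, 11]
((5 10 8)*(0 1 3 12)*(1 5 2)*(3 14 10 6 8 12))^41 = [1, 5, 0, 3, 4, 14, 10, 7, 12, 9, 8, 11, 2, 13, 6] = (0 1 5 14 6 10 8 12 2)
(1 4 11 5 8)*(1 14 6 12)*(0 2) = (0 2)(1 4 11 5 8 14 6 12) = [2, 4, 0, 3, 11, 8, 12, 7, 14, 9, 10, 5, 1, 13, 6]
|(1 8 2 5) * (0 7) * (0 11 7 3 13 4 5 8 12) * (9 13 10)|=18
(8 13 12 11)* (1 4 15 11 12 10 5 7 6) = [0, 4, 2, 3, 15, 7, 1, 6, 13, 9, 5, 8, 12, 10, 14, 11] = (1 4 15 11 8 13 10 5 7 6)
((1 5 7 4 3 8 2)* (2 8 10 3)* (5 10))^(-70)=[0, 1, 2, 3, 4, 5, 6, 7, 8, 9, 10]=(10)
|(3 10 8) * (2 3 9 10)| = |(2 3)(8 9 10)| = 6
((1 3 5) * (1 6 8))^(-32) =[0, 6, 2, 8, 4, 1, 3, 7, 5] =(1 6 3 8 5)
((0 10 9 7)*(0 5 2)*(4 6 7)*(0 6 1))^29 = [1, 4, 6, 3, 9, 2, 7, 5, 8, 10, 0] = (0 1 4 9 10)(2 6 7 5)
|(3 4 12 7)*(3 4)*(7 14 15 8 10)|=7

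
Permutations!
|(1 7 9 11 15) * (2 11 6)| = 7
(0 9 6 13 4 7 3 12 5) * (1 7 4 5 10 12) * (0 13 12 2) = (0 9 6 12 10 2)(1 7 3)(5 13) = [9, 7, 0, 1, 4, 13, 12, 3, 8, 6, 2, 11, 10, 5]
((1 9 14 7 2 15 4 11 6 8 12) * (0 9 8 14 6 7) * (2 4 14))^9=[2, 1, 0, 3, 4, 5, 14, 7, 8, 15, 10, 11, 12, 13, 6, 9]=(0 2)(6 14)(9 15)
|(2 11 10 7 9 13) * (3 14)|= |(2 11 10 7 9 13)(3 14)|= 6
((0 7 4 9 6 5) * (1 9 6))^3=(0 6 7 5 4)(1 9)=[6, 9, 2, 3, 0, 4, 7, 5, 8, 1]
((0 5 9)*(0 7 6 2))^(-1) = (0 2 6 7 9 5) = [2, 1, 6, 3, 4, 0, 7, 9, 8, 5]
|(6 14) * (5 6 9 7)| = 5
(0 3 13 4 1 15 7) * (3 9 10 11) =(0 9 10 11 3 13 4 1 15 7) =[9, 15, 2, 13, 1, 5, 6, 0, 8, 10, 11, 3, 12, 4, 14, 7]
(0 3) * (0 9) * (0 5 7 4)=(0 3 9 5 7 4)=[3, 1, 2, 9, 0, 7, 6, 4, 8, 5]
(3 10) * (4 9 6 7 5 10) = (3 4 9 6 7 5 10) = [0, 1, 2, 4, 9, 10, 7, 5, 8, 6, 3]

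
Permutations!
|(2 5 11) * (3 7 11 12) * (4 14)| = |(2 5 12 3 7 11)(4 14)| = 6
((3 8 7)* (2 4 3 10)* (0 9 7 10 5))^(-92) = (2 8 4 10 3) = [0, 1, 8, 2, 10, 5, 6, 7, 4, 9, 3]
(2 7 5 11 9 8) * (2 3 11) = (2 7 5)(3 11 9 8) = [0, 1, 7, 11, 4, 2, 6, 5, 3, 8, 10, 9]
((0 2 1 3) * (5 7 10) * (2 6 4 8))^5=[1, 8, 4, 2, 0, 10, 3, 5, 6, 9, 7]=(0 1 8 6 3 2 4)(5 10 7)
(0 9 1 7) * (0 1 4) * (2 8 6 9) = [2, 7, 8, 3, 0, 5, 9, 1, 6, 4] = (0 2 8 6 9 4)(1 7)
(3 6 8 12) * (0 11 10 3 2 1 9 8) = (0 11 10 3 6)(1 9 8 12 2) = [11, 9, 1, 6, 4, 5, 0, 7, 12, 8, 3, 10, 2]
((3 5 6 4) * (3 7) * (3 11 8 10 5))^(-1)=(4 6 5 10 8 11 7)=[0, 1, 2, 3, 6, 10, 5, 4, 11, 9, 8, 7]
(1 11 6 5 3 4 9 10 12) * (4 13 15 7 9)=[0, 11, 2, 13, 4, 3, 5, 9, 8, 10, 12, 6, 1, 15, 14, 7]=(1 11 6 5 3 13 15 7 9 10 12)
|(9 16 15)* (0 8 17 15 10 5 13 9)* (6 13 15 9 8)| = 10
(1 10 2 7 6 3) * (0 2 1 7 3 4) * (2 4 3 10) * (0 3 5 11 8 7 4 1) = (0 1 2 10)(3 4)(5 11 8 7 6) = [1, 2, 10, 4, 3, 11, 5, 6, 7, 9, 0, 8]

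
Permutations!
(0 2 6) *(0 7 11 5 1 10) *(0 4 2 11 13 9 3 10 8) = (0 11 5 1 8)(2 6 7 13 9 3 10 4) = [11, 8, 6, 10, 2, 1, 7, 13, 0, 3, 4, 5, 12, 9]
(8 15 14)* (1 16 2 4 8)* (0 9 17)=(0 9 17)(1 16 2 4 8 15 14)=[9, 16, 4, 3, 8, 5, 6, 7, 15, 17, 10, 11, 12, 13, 1, 14, 2, 0]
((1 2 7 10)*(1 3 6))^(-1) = (1 6 3 10 7 2) = [0, 6, 1, 10, 4, 5, 3, 2, 8, 9, 7]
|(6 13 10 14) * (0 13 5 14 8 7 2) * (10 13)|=|(0 10 8 7 2)(5 14 6)|=15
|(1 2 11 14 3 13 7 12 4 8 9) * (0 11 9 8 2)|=|(0 11 14 3 13 7 12 4 2 9 1)|=11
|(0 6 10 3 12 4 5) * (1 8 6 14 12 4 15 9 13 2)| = 14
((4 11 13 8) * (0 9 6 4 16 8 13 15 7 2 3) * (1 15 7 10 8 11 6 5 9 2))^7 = (16)(0 2 3)(4 6)(5 9) = [2, 1, 3, 0, 6, 9, 4, 7, 8, 5, 10, 11, 12, 13, 14, 15, 16]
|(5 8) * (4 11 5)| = |(4 11 5 8)| = 4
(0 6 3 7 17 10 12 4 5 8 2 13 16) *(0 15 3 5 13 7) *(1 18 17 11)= (0 6 5 8 2 7 11 1 18 17 10 12 4 13 16 15 3)= [6, 18, 7, 0, 13, 8, 5, 11, 2, 9, 12, 1, 4, 16, 14, 3, 15, 10, 17]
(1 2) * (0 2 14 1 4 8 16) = [2, 14, 4, 3, 8, 5, 6, 7, 16, 9, 10, 11, 12, 13, 1, 15, 0] = (0 2 4 8 16)(1 14)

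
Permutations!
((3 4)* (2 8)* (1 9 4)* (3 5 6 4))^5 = (1 3 9)(2 8)(4 6 5) = [0, 3, 8, 9, 6, 4, 5, 7, 2, 1]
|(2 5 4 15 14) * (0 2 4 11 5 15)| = |(0 2 15 14 4)(5 11)| = 10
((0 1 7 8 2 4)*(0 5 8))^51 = [0, 1, 8, 3, 2, 4, 6, 7, 5] = (2 8 5 4)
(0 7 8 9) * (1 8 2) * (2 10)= (0 7 10 2 1 8 9)= [7, 8, 1, 3, 4, 5, 6, 10, 9, 0, 2]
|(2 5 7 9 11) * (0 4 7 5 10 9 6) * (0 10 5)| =|(0 4 7 6 10 9 11 2 5)| =9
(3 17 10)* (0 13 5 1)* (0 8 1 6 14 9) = (0 13 5 6 14 9)(1 8)(3 17 10) = [13, 8, 2, 17, 4, 6, 14, 7, 1, 0, 3, 11, 12, 5, 9, 15, 16, 10]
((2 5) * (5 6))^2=(2 5 6)=[0, 1, 5, 3, 4, 6, 2]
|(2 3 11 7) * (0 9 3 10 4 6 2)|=|(0 9 3 11 7)(2 10 4 6)|=20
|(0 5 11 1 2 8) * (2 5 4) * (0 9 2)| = 6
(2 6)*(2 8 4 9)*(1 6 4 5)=(1 6 8 5)(2 4 9)=[0, 6, 4, 3, 9, 1, 8, 7, 5, 2]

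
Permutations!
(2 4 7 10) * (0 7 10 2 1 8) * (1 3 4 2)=[7, 8, 2, 4, 10, 5, 6, 1, 0, 9, 3]=(0 7 1 8)(3 4 10)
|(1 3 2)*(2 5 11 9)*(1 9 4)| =|(1 3 5 11 4)(2 9)| =10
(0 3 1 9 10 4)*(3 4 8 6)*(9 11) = (0 4)(1 11 9 10 8 6 3) = [4, 11, 2, 1, 0, 5, 3, 7, 6, 10, 8, 9]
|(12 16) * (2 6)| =2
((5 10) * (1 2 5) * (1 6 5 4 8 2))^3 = (10) = [0, 1, 2, 3, 4, 5, 6, 7, 8, 9, 10]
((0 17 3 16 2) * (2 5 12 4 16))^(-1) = (0 2 3 17)(4 12 5 16) = [2, 1, 3, 17, 12, 16, 6, 7, 8, 9, 10, 11, 5, 13, 14, 15, 4, 0]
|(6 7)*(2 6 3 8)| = 5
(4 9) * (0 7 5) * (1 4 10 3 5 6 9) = (0 7 6 9 10 3 5)(1 4) = [7, 4, 2, 5, 1, 0, 9, 6, 8, 10, 3]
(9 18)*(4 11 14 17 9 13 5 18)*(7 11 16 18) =(4 16 18 13 5 7 11 14 17 9) =[0, 1, 2, 3, 16, 7, 6, 11, 8, 4, 10, 14, 12, 5, 17, 15, 18, 9, 13]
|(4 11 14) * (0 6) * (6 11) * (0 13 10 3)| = 8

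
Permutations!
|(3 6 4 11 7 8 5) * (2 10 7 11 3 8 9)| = 12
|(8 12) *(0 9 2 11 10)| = |(0 9 2 11 10)(8 12)| = 10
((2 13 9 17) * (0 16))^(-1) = (0 16)(2 17 9 13) = [16, 1, 17, 3, 4, 5, 6, 7, 8, 13, 10, 11, 12, 2, 14, 15, 0, 9]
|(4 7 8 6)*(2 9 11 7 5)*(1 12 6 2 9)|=10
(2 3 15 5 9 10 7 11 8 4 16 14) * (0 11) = (0 11 8 4 16 14 2 3 15 5 9 10 7) = [11, 1, 3, 15, 16, 9, 6, 0, 4, 10, 7, 8, 12, 13, 2, 5, 14]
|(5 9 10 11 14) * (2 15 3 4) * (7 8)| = 20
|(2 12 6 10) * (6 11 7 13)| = |(2 12 11 7 13 6 10)| = 7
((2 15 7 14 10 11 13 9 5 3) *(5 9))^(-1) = [0, 1, 3, 5, 4, 13, 6, 15, 8, 9, 14, 10, 12, 11, 7, 2] = (2 3 5 13 11 10 14 7 15)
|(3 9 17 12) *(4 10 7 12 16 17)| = 6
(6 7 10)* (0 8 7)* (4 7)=(0 8 4 7 10 6)=[8, 1, 2, 3, 7, 5, 0, 10, 4, 9, 6]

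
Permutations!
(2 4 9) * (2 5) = (2 4 9 5) = [0, 1, 4, 3, 9, 2, 6, 7, 8, 5]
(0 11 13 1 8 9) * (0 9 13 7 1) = (0 11 7 1 8 13) = [11, 8, 2, 3, 4, 5, 6, 1, 13, 9, 10, 7, 12, 0]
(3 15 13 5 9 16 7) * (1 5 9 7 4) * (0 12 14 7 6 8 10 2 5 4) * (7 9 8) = [12, 4, 5, 15, 1, 6, 7, 3, 10, 16, 2, 11, 14, 8, 9, 13, 0] = (0 12 14 9 16)(1 4)(2 5 6 7 3 15 13 8 10)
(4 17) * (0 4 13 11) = [4, 1, 2, 3, 17, 5, 6, 7, 8, 9, 10, 0, 12, 11, 14, 15, 16, 13] = (0 4 17 13 11)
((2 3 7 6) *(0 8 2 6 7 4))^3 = (0 3 8 4 2) = [3, 1, 0, 8, 2, 5, 6, 7, 4]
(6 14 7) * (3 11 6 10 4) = (3 11 6 14 7 10 4) = [0, 1, 2, 11, 3, 5, 14, 10, 8, 9, 4, 6, 12, 13, 7]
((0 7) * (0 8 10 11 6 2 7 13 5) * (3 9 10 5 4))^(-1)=(0 5 8 7 2 6 11 10 9 3 4 13)=[5, 1, 6, 4, 13, 8, 11, 2, 7, 3, 9, 10, 12, 0]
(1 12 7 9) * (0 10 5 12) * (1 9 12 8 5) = [10, 0, 2, 3, 4, 8, 6, 12, 5, 9, 1, 11, 7] = (0 10 1)(5 8)(7 12)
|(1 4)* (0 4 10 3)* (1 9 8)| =|(0 4 9 8 1 10 3)| =7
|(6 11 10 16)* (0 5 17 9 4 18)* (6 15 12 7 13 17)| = 14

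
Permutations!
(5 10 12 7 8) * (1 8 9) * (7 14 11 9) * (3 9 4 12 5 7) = (1 8 7 3 9)(4 12 14 11)(5 10) = [0, 8, 2, 9, 12, 10, 6, 3, 7, 1, 5, 4, 14, 13, 11]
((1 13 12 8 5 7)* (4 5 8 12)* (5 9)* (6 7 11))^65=[0, 13, 2, 3, 9, 11, 7, 1, 8, 5, 10, 6, 12, 4]=(1 13 4 9 5 11 6 7)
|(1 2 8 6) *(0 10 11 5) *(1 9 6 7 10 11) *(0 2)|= 8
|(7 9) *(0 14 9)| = 4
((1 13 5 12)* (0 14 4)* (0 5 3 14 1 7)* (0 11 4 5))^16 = [12, 7, 2, 4, 5, 1, 6, 3, 8, 9, 10, 14, 13, 11, 0] = (0 12 13 11 14)(1 7 3 4 5)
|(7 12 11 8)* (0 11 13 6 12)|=12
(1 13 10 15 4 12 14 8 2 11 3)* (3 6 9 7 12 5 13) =(1 3)(2 11 6 9 7 12 14 8)(4 5 13 10 15) =[0, 3, 11, 1, 5, 13, 9, 12, 2, 7, 15, 6, 14, 10, 8, 4]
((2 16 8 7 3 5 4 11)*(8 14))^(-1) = (2 11 4 5 3 7 8 14 16) = [0, 1, 11, 7, 5, 3, 6, 8, 14, 9, 10, 4, 12, 13, 16, 15, 2]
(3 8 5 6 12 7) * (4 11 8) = (3 4 11 8 5 6 12 7) = [0, 1, 2, 4, 11, 6, 12, 3, 5, 9, 10, 8, 7]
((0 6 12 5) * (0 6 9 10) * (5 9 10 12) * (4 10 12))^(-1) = (0 10 4 9 12)(5 6) = [10, 1, 2, 3, 9, 6, 5, 7, 8, 12, 4, 11, 0]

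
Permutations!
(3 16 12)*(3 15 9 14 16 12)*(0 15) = [15, 1, 2, 12, 4, 5, 6, 7, 8, 14, 10, 11, 0, 13, 16, 9, 3] = (0 15 9 14 16 3 12)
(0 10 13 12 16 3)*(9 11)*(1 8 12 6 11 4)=(0 10 13 6 11 9 4 1 8 12 16 3)=[10, 8, 2, 0, 1, 5, 11, 7, 12, 4, 13, 9, 16, 6, 14, 15, 3]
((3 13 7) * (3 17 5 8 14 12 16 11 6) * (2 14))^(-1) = (2 8 5 17 7 13 3 6 11 16 12 14) = [0, 1, 8, 6, 4, 17, 11, 13, 5, 9, 10, 16, 14, 3, 2, 15, 12, 7]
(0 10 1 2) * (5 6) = (0 10 1 2)(5 6) = [10, 2, 0, 3, 4, 6, 5, 7, 8, 9, 1]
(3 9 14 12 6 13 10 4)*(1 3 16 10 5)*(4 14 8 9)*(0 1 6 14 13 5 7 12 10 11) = (0 1 3 4 16 11)(5 6)(7 12 14 10 13)(8 9) = [1, 3, 2, 4, 16, 6, 5, 12, 9, 8, 13, 0, 14, 7, 10, 15, 11]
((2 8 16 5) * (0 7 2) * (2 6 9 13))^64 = [7, 1, 8, 3, 4, 0, 9, 6, 16, 13, 10, 11, 12, 2, 14, 15, 5] = (0 7 6 9 13 2 8 16 5)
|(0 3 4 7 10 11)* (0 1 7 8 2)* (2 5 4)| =12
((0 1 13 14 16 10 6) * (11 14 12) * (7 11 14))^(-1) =[6, 0, 2, 3, 4, 5, 10, 11, 8, 9, 16, 7, 13, 1, 12, 15, 14] =(0 6 10 16 14 12 13 1)(7 11)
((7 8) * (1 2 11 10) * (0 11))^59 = (0 2 1 10 11)(7 8) = [2, 10, 1, 3, 4, 5, 6, 8, 7, 9, 11, 0]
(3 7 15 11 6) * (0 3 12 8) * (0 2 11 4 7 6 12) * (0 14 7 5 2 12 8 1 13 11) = [3, 13, 0, 6, 5, 2, 14, 15, 12, 9, 10, 8, 1, 11, 7, 4] = (0 3 6 14 7 15 4 5 2)(1 13 11 8 12)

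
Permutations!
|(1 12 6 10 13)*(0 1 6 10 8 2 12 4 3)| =|(0 1 4 3)(2 12 10 13 6 8)| =12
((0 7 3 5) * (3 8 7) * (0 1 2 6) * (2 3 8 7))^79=(0 6 2 8)(1 3 5)=[6, 3, 8, 5, 4, 1, 2, 7, 0]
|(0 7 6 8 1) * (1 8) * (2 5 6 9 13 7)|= 15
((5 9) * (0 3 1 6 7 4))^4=(9)(0 7 1)(3 4 6)=[7, 0, 2, 4, 6, 5, 3, 1, 8, 9]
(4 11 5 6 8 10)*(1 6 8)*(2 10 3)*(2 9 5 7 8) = (1 6)(2 10 4 11 7 8 3 9 5) = [0, 6, 10, 9, 11, 2, 1, 8, 3, 5, 4, 7]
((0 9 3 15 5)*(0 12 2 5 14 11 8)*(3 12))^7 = [14, 1, 0, 12, 4, 9, 6, 7, 15, 11, 10, 3, 8, 13, 5, 2] = (0 14 5 9 11 3 12 8 15 2)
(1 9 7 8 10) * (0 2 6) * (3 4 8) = (0 2 6)(1 9 7 3 4 8 10) = [2, 9, 6, 4, 8, 5, 0, 3, 10, 7, 1]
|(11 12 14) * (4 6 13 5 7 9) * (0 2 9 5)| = |(0 2 9 4 6 13)(5 7)(11 12 14)| = 6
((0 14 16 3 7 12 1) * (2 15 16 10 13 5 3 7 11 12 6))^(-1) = [1, 12, 6, 5, 4, 13, 7, 16, 8, 9, 14, 3, 11, 10, 0, 2, 15] = (0 1 12 11 3 5 13 10 14)(2 6 7 16 15)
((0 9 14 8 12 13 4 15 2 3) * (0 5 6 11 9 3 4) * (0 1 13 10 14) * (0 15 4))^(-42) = (0 15 11 5)(2 9 6 3)(8 10)(12 14) = [15, 1, 9, 2, 4, 0, 3, 7, 10, 6, 8, 5, 14, 13, 12, 11]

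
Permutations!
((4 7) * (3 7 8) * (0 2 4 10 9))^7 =[9, 1, 0, 8, 2, 5, 6, 3, 4, 10, 7] =(0 9 10 7 3 8 4 2)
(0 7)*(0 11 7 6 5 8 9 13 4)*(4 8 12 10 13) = (0 6 5 12 10 13 8 9 4)(7 11) = [6, 1, 2, 3, 0, 12, 5, 11, 9, 4, 13, 7, 10, 8]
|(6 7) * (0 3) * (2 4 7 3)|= |(0 2 4 7 6 3)|= 6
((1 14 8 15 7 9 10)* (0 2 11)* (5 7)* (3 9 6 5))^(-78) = (1 10 9 3 15 8 14) = [0, 10, 2, 15, 4, 5, 6, 7, 14, 3, 9, 11, 12, 13, 1, 8]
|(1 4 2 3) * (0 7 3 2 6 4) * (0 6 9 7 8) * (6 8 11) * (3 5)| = |(0 11 6 4 9 7 5 3 1 8)| = 10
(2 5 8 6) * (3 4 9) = (2 5 8 6)(3 4 9) = [0, 1, 5, 4, 9, 8, 2, 7, 6, 3]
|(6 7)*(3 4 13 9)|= |(3 4 13 9)(6 7)|= 4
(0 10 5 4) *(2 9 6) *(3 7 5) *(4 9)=(0 10 3 7 5 9 6 2 4)=[10, 1, 4, 7, 0, 9, 2, 5, 8, 6, 3]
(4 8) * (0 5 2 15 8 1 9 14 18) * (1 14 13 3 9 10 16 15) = [5, 10, 1, 9, 14, 2, 6, 7, 4, 13, 16, 11, 12, 3, 18, 8, 15, 17, 0] = (0 5 2 1 10 16 15 8 4 14 18)(3 9 13)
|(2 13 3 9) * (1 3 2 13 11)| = |(1 3 9 13 2 11)| = 6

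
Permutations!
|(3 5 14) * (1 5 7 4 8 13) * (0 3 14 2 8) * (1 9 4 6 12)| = 12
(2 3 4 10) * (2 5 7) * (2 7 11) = (2 3 4 10 5 11) = [0, 1, 3, 4, 10, 11, 6, 7, 8, 9, 5, 2]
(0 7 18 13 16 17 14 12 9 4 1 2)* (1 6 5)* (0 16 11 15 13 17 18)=[7, 2, 16, 3, 6, 1, 5, 0, 8, 4, 10, 15, 9, 11, 12, 13, 18, 14, 17]=(0 7)(1 2 16 18 17 14 12 9 4 6 5)(11 15 13)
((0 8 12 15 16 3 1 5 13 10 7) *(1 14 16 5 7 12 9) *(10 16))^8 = [1, 8, 2, 3, 4, 5, 6, 9, 7, 0, 10, 11, 12, 13, 14, 15, 16] = (16)(0 1 8 7 9)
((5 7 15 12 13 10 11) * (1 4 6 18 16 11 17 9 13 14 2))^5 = (1 11 14 18 15 4 5 2 16 12 6 7)(9 13 10 17) = [0, 11, 16, 3, 5, 2, 7, 1, 8, 13, 17, 14, 6, 10, 18, 4, 12, 9, 15]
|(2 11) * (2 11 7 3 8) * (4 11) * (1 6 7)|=6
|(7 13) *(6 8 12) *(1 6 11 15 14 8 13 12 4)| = 10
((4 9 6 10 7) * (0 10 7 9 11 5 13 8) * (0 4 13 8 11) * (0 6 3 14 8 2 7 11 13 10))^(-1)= (2 5 11 6 4 8 14 3 9 10 7)= [0, 1, 5, 9, 8, 11, 4, 2, 14, 10, 7, 6, 12, 13, 3]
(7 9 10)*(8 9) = (7 8 9 10) = [0, 1, 2, 3, 4, 5, 6, 8, 9, 10, 7]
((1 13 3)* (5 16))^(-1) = [0, 3, 2, 13, 4, 16, 6, 7, 8, 9, 10, 11, 12, 1, 14, 15, 5] = (1 3 13)(5 16)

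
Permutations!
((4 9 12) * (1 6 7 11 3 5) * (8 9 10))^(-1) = (1 5 3 11 7 6)(4 12 9 8 10) = [0, 5, 2, 11, 12, 3, 1, 6, 10, 8, 4, 7, 9]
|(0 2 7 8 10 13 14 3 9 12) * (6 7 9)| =28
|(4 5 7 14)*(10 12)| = |(4 5 7 14)(10 12)| = 4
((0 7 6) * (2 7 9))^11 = (0 9 2 7 6) = [9, 1, 7, 3, 4, 5, 0, 6, 8, 2]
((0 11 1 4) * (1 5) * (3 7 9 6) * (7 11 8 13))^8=(0 5 6 13 4 11 9 8 1 3 7)=[5, 3, 2, 7, 11, 6, 13, 0, 1, 8, 10, 9, 12, 4]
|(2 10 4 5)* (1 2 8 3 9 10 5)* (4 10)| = |(10)(1 2 5 8 3 9 4)| = 7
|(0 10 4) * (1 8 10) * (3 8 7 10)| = 10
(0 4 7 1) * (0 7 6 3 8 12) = (0 4 6 3 8 12)(1 7) = [4, 7, 2, 8, 6, 5, 3, 1, 12, 9, 10, 11, 0]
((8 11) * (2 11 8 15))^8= (2 15 11)= [0, 1, 15, 3, 4, 5, 6, 7, 8, 9, 10, 2, 12, 13, 14, 11]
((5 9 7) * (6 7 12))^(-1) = (5 7 6 12 9) = [0, 1, 2, 3, 4, 7, 12, 6, 8, 5, 10, 11, 9]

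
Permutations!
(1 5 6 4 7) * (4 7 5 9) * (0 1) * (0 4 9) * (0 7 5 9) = (0 1 7 4 9)(5 6) = [1, 7, 2, 3, 9, 6, 5, 4, 8, 0]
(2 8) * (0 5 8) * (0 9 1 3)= (0 5 8 2 9 1 3)= [5, 3, 9, 0, 4, 8, 6, 7, 2, 1]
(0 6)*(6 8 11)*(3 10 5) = [8, 1, 2, 10, 4, 3, 0, 7, 11, 9, 5, 6] = (0 8 11 6)(3 10 5)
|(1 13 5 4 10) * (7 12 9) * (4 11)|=6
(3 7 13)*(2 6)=(2 6)(3 7 13)=[0, 1, 6, 7, 4, 5, 2, 13, 8, 9, 10, 11, 12, 3]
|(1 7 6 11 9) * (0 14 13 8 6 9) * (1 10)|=|(0 14 13 8 6 11)(1 7 9 10)|=12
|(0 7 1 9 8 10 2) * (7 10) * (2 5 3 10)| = |(0 2)(1 9 8 7)(3 10 5)| = 12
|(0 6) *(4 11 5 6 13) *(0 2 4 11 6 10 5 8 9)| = 30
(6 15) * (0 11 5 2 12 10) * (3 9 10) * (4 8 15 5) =(0 11 4 8 15 6 5 2 12 3 9 10) =[11, 1, 12, 9, 8, 2, 5, 7, 15, 10, 0, 4, 3, 13, 14, 6]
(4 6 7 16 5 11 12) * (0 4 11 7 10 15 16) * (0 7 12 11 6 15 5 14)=(0 4 15 16 14)(5 12 6 10)=[4, 1, 2, 3, 15, 12, 10, 7, 8, 9, 5, 11, 6, 13, 0, 16, 14]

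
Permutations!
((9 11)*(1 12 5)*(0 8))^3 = (12)(0 8)(9 11) = [8, 1, 2, 3, 4, 5, 6, 7, 0, 11, 10, 9, 12]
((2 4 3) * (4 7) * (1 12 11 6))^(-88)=(12)=[0, 1, 2, 3, 4, 5, 6, 7, 8, 9, 10, 11, 12]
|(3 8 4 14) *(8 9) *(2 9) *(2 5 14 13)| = |(2 9 8 4 13)(3 5 14)| = 15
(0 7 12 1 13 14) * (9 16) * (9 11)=[7, 13, 2, 3, 4, 5, 6, 12, 8, 16, 10, 9, 1, 14, 0, 15, 11]=(0 7 12 1 13 14)(9 16 11)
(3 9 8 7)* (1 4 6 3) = (1 4 6 3 9 8 7) = [0, 4, 2, 9, 6, 5, 3, 1, 7, 8]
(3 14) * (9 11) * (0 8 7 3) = [8, 1, 2, 14, 4, 5, 6, 3, 7, 11, 10, 9, 12, 13, 0] = (0 8 7 3 14)(9 11)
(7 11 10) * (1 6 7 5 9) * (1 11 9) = (1 6 7 9 11 10 5) = [0, 6, 2, 3, 4, 1, 7, 9, 8, 11, 5, 10]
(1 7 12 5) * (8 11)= (1 7 12 5)(8 11)= [0, 7, 2, 3, 4, 1, 6, 12, 11, 9, 10, 8, 5]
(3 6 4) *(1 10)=(1 10)(3 6 4)=[0, 10, 2, 6, 3, 5, 4, 7, 8, 9, 1]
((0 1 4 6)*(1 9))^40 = (9) = [0, 1, 2, 3, 4, 5, 6, 7, 8, 9]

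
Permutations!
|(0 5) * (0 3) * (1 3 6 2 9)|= 7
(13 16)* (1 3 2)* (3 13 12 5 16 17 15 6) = (1 13 17 15 6 3 2)(5 16 12) = [0, 13, 1, 2, 4, 16, 3, 7, 8, 9, 10, 11, 5, 17, 14, 6, 12, 15]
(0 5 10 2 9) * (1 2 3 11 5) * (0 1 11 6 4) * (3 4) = (0 11 5 10 4)(1 2 9)(3 6) = [11, 2, 9, 6, 0, 10, 3, 7, 8, 1, 4, 5]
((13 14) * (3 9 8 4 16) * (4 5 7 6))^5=(3 6 8 16 7 9 4 5)(13 14)=[0, 1, 2, 6, 5, 3, 8, 9, 16, 4, 10, 11, 12, 14, 13, 15, 7]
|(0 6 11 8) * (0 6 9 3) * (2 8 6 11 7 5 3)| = 9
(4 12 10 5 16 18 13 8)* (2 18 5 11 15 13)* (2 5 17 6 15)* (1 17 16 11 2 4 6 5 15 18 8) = (1 17 5 11 4 12 10 2 8 6 18 15 13) = [0, 17, 8, 3, 12, 11, 18, 7, 6, 9, 2, 4, 10, 1, 14, 13, 16, 5, 15]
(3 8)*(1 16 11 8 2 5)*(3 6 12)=[0, 16, 5, 2, 4, 1, 12, 7, 6, 9, 10, 8, 3, 13, 14, 15, 11]=(1 16 11 8 6 12 3 2 5)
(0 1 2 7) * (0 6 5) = (0 1 2 7 6 5) = [1, 2, 7, 3, 4, 0, 5, 6]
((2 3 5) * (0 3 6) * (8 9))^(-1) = [6, 1, 5, 0, 4, 3, 2, 7, 9, 8] = (0 6 2 5 3)(8 9)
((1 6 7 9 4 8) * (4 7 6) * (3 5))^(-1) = (1 8 4)(3 5)(7 9) = [0, 8, 2, 5, 1, 3, 6, 9, 4, 7]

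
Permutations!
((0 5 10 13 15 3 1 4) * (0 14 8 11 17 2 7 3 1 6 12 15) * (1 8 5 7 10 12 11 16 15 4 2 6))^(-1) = [13, 3, 1, 7, 12, 14, 17, 0, 15, 9, 2, 6, 5, 10, 4, 16, 8, 11] = (0 13 10 2 1 3 7)(4 12 5 14)(6 17 11)(8 15 16)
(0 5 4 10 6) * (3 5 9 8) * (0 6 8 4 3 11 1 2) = (0 9 4 10 8 11 1 2)(3 5) = [9, 2, 0, 5, 10, 3, 6, 7, 11, 4, 8, 1]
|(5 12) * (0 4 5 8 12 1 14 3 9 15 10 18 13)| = |(0 4 5 1 14 3 9 15 10 18 13)(8 12)| = 22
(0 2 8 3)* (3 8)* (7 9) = (0 2 3)(7 9) = [2, 1, 3, 0, 4, 5, 6, 9, 8, 7]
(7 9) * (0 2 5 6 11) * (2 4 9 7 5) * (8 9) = (0 4 8 9 5 6 11) = [4, 1, 2, 3, 8, 6, 11, 7, 9, 5, 10, 0]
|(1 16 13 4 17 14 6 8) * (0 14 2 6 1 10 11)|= |(0 14 1 16 13 4 17 2 6 8 10 11)|= 12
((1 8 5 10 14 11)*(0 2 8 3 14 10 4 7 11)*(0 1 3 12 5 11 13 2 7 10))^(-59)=(0 3 10 11 4 8 5 2 12 13 1 7 14)=[3, 7, 12, 10, 8, 2, 6, 14, 5, 9, 11, 4, 13, 1, 0]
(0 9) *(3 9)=[3, 1, 2, 9, 4, 5, 6, 7, 8, 0]=(0 3 9)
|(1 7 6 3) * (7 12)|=|(1 12 7 6 3)|=5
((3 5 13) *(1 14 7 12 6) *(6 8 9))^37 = (1 7 8 6 14 12 9)(3 5 13) = [0, 7, 2, 5, 4, 13, 14, 8, 6, 1, 10, 11, 9, 3, 12]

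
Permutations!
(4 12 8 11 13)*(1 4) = (1 4 12 8 11 13) = [0, 4, 2, 3, 12, 5, 6, 7, 11, 9, 10, 13, 8, 1]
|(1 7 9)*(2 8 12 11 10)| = 15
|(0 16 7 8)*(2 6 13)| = 12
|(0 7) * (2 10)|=|(0 7)(2 10)|=2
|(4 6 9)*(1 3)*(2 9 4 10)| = 6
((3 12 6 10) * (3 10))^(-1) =(3 6 12) =[0, 1, 2, 6, 4, 5, 12, 7, 8, 9, 10, 11, 3]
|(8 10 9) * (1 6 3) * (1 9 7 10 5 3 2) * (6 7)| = |(1 7 10 6 2)(3 9 8 5)| = 20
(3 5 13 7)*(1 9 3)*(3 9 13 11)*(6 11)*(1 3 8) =(1 13 7 3 5 6 11 8) =[0, 13, 2, 5, 4, 6, 11, 3, 1, 9, 10, 8, 12, 7]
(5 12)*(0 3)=(0 3)(5 12)=[3, 1, 2, 0, 4, 12, 6, 7, 8, 9, 10, 11, 5]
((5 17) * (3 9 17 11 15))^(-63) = (3 5)(9 11)(15 17) = [0, 1, 2, 5, 4, 3, 6, 7, 8, 11, 10, 9, 12, 13, 14, 17, 16, 15]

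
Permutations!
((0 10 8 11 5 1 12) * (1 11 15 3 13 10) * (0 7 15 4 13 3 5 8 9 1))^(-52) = (1 15 8 10 12 5 4 9 7 11 13) = [0, 15, 2, 3, 9, 4, 6, 11, 10, 7, 12, 13, 5, 1, 14, 8]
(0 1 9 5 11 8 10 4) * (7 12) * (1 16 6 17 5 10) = (0 16 6 17 5 11 8 1 9 10 4)(7 12) = [16, 9, 2, 3, 0, 11, 17, 12, 1, 10, 4, 8, 7, 13, 14, 15, 6, 5]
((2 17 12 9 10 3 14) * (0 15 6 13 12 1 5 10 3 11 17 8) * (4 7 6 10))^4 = (0 17 7 9 8 11 4 12 2 10 5 13 14 15 1 6 3) = [17, 6, 10, 0, 12, 13, 3, 9, 11, 8, 5, 4, 2, 14, 15, 1, 16, 7]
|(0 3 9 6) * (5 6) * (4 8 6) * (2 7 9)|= |(0 3 2 7 9 5 4 8 6)|= 9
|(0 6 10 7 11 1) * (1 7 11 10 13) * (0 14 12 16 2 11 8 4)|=13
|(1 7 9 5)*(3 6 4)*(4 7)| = 7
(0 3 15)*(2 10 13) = (0 3 15)(2 10 13) = [3, 1, 10, 15, 4, 5, 6, 7, 8, 9, 13, 11, 12, 2, 14, 0]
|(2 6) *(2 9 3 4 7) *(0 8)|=6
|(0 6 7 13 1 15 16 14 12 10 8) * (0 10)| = 18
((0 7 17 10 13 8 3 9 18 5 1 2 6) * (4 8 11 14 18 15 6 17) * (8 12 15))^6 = (1 14 10)(2 18 13)(5 11 17) = [0, 14, 18, 3, 4, 11, 6, 7, 8, 9, 1, 17, 12, 2, 10, 15, 16, 5, 13]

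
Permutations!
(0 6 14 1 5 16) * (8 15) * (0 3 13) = (0 6 14 1 5 16 3 13)(8 15) = [6, 5, 2, 13, 4, 16, 14, 7, 15, 9, 10, 11, 12, 0, 1, 8, 3]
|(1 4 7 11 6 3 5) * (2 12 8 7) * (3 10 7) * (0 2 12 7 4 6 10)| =|(0 2 7 11 10 4 12 8 3 5 1 6)| =12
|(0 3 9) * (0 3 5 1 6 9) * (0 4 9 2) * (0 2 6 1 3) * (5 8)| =|(0 8 5 3 4 9)| =6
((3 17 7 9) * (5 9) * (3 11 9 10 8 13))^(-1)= (3 13 8 10 5 7 17)(9 11)= [0, 1, 2, 13, 4, 7, 6, 17, 10, 11, 5, 9, 12, 8, 14, 15, 16, 3]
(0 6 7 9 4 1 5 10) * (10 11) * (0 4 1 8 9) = (0 6 7)(1 5 11 10 4 8 9) = [6, 5, 2, 3, 8, 11, 7, 0, 9, 1, 4, 10]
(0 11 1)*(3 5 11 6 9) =(0 6 9 3 5 11 1) =[6, 0, 2, 5, 4, 11, 9, 7, 8, 3, 10, 1]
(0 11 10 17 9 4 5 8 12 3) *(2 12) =(0 11 10 17 9 4 5 8 2 12 3) =[11, 1, 12, 0, 5, 8, 6, 7, 2, 4, 17, 10, 3, 13, 14, 15, 16, 9]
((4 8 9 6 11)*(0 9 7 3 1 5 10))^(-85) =(0 11 7 5 9 4 3 10 6 8 1) =[11, 0, 2, 10, 3, 9, 8, 5, 1, 4, 6, 7]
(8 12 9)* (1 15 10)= (1 15 10)(8 12 9)= [0, 15, 2, 3, 4, 5, 6, 7, 12, 8, 1, 11, 9, 13, 14, 10]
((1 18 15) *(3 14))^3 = (18)(3 14) = [0, 1, 2, 14, 4, 5, 6, 7, 8, 9, 10, 11, 12, 13, 3, 15, 16, 17, 18]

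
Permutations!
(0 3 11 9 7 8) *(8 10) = [3, 1, 2, 11, 4, 5, 6, 10, 0, 7, 8, 9] = (0 3 11 9 7 10 8)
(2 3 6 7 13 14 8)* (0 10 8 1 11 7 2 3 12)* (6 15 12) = [10, 11, 6, 15, 4, 5, 2, 13, 3, 9, 8, 7, 0, 14, 1, 12] = (0 10 8 3 15 12)(1 11 7 13 14)(2 6)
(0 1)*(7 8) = (0 1)(7 8) = [1, 0, 2, 3, 4, 5, 6, 8, 7]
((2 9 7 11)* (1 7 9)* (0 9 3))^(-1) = (0 3 9)(1 2 11 7) = [3, 2, 11, 9, 4, 5, 6, 1, 8, 0, 10, 7]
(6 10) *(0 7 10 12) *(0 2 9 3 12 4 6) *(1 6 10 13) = (0 7 13 1 6 4 10)(2 9 3 12) = [7, 6, 9, 12, 10, 5, 4, 13, 8, 3, 0, 11, 2, 1]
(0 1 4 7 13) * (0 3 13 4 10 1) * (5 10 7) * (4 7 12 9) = [0, 12, 2, 13, 5, 10, 6, 7, 8, 4, 1, 11, 9, 3] = (1 12 9 4 5 10)(3 13)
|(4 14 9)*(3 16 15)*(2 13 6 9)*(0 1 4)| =|(0 1 4 14 2 13 6 9)(3 16 15)| =24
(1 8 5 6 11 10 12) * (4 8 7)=(1 7 4 8 5 6 11 10 12)=[0, 7, 2, 3, 8, 6, 11, 4, 5, 9, 12, 10, 1]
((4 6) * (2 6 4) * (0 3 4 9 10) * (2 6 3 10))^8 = [0, 1, 2, 3, 4, 5, 6, 7, 8, 9, 10] = (10)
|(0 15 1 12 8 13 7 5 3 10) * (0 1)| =8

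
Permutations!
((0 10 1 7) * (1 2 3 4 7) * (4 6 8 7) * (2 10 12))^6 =[7, 1, 12, 2, 4, 5, 3, 8, 6, 9, 10, 11, 0] =(0 7 8 6 3 2 12)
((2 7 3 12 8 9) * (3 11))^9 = (2 11 12 9 7 3 8) = [0, 1, 11, 8, 4, 5, 6, 3, 2, 7, 10, 12, 9]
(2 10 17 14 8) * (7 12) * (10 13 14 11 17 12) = (2 13 14 8)(7 10 12)(11 17) = [0, 1, 13, 3, 4, 5, 6, 10, 2, 9, 12, 17, 7, 14, 8, 15, 16, 11]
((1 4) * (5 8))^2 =(8) =[0, 1, 2, 3, 4, 5, 6, 7, 8]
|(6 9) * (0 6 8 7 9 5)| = |(0 6 5)(7 9 8)| = 3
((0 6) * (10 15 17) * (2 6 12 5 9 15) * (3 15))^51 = [12, 1, 6, 15, 4, 9, 0, 7, 8, 3, 2, 11, 5, 13, 14, 17, 16, 10] = (0 12 5 9 3 15 17 10 2 6)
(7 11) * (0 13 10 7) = (0 13 10 7 11) = [13, 1, 2, 3, 4, 5, 6, 11, 8, 9, 7, 0, 12, 10]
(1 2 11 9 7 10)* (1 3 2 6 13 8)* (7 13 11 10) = (1 6 11 9 13 8)(2 10 3) = [0, 6, 10, 2, 4, 5, 11, 7, 1, 13, 3, 9, 12, 8]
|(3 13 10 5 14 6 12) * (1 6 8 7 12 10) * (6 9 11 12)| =6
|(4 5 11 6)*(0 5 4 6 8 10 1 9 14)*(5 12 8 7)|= 21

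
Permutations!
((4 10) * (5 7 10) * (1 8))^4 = (10) = [0, 1, 2, 3, 4, 5, 6, 7, 8, 9, 10]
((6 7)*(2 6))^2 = (2 7 6) = [0, 1, 7, 3, 4, 5, 2, 6]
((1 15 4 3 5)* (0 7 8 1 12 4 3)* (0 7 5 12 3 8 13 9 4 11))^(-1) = (0 11 12 3 5)(1 8 15)(4 9 13 7) = [11, 8, 2, 5, 9, 0, 6, 4, 15, 13, 10, 12, 3, 7, 14, 1]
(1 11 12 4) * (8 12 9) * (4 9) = (1 11 4)(8 12 9) = [0, 11, 2, 3, 1, 5, 6, 7, 12, 8, 10, 4, 9]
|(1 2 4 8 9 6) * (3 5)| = |(1 2 4 8 9 6)(3 5)| = 6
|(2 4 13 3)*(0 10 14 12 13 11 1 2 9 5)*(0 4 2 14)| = |(0 10)(1 14 12 13 3 9 5 4 11)| = 18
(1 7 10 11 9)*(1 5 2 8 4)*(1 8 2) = (1 7 10 11 9 5)(4 8) = [0, 7, 2, 3, 8, 1, 6, 10, 4, 5, 11, 9]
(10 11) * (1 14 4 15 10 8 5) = (1 14 4 15 10 11 8 5) = [0, 14, 2, 3, 15, 1, 6, 7, 5, 9, 11, 8, 12, 13, 4, 10]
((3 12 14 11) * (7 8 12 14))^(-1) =(3 11 14)(7 12 8) =[0, 1, 2, 11, 4, 5, 6, 12, 7, 9, 10, 14, 8, 13, 3]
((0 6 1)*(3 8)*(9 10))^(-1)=[1, 6, 2, 8, 4, 5, 0, 7, 3, 10, 9]=(0 1 6)(3 8)(9 10)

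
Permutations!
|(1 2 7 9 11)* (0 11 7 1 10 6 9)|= 6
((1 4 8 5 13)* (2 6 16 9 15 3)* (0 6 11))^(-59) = (0 3 16 11 15 6 2 9)(1 4 8 5 13) = [3, 4, 9, 16, 8, 13, 2, 7, 5, 0, 10, 15, 12, 1, 14, 6, 11]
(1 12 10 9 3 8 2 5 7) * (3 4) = [0, 12, 5, 8, 3, 7, 6, 1, 2, 4, 9, 11, 10] = (1 12 10 9 4 3 8 2 5 7)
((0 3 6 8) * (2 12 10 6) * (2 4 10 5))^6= (12)= [0, 1, 2, 3, 4, 5, 6, 7, 8, 9, 10, 11, 12]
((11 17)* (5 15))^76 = [0, 1, 2, 3, 4, 5, 6, 7, 8, 9, 10, 11, 12, 13, 14, 15, 16, 17] = (17)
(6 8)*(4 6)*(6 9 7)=(4 9 7 6 8)=[0, 1, 2, 3, 9, 5, 8, 6, 4, 7]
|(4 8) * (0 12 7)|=|(0 12 7)(4 8)|=6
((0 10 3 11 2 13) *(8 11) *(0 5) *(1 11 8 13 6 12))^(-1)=[5, 12, 11, 10, 4, 13, 2, 7, 8, 9, 0, 1, 6, 3]=(0 5 13 3 10)(1 12 6 2 11)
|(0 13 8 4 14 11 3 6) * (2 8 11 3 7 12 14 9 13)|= |(0 2 8 4 9 13 11 7 12 14 3 6)|= 12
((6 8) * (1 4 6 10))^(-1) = (1 10 8 6 4) = [0, 10, 2, 3, 1, 5, 4, 7, 6, 9, 8]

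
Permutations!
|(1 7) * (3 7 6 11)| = |(1 6 11 3 7)| = 5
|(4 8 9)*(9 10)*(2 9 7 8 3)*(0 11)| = 12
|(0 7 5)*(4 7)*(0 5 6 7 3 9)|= 4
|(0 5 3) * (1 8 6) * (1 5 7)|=7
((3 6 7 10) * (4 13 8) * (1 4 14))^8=(1 8 4 14 13)=[0, 8, 2, 3, 14, 5, 6, 7, 4, 9, 10, 11, 12, 1, 13]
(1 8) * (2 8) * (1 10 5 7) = [0, 2, 8, 3, 4, 7, 6, 1, 10, 9, 5] = (1 2 8 10 5 7)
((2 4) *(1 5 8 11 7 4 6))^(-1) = (1 6 2 4 7 11 8 5) = [0, 6, 4, 3, 7, 1, 2, 11, 5, 9, 10, 8]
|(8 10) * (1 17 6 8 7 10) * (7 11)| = 12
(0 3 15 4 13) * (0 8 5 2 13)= [3, 1, 13, 15, 0, 2, 6, 7, 5, 9, 10, 11, 12, 8, 14, 4]= (0 3 15 4)(2 13 8 5)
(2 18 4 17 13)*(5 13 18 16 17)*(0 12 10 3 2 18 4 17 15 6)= (0 12 10 3 2 16 15 6)(4 5 13 18 17)= [12, 1, 16, 2, 5, 13, 0, 7, 8, 9, 3, 11, 10, 18, 14, 6, 15, 4, 17]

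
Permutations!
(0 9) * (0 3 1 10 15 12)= [9, 10, 2, 1, 4, 5, 6, 7, 8, 3, 15, 11, 0, 13, 14, 12]= (0 9 3 1 10 15 12)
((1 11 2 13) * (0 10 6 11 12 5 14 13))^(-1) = (0 2 11 6 10)(1 13 14 5 12) = [2, 13, 11, 3, 4, 12, 10, 7, 8, 9, 0, 6, 1, 14, 5]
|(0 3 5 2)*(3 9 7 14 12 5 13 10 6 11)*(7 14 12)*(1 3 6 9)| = 22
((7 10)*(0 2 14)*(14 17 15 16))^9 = (0 15)(2 16)(7 10)(14 17) = [15, 1, 16, 3, 4, 5, 6, 10, 8, 9, 7, 11, 12, 13, 17, 0, 2, 14]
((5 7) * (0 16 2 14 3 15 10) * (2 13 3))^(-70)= [13, 1, 2, 10, 4, 5, 6, 7, 8, 9, 16, 11, 12, 15, 14, 0, 3]= (0 13 15)(3 10 16)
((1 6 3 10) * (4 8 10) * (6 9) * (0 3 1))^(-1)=(0 10 8 4 3)(1 6 9)=[10, 6, 2, 0, 3, 5, 9, 7, 4, 1, 8]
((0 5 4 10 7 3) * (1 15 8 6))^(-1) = [3, 6, 2, 7, 5, 0, 8, 10, 15, 9, 4, 11, 12, 13, 14, 1] = (0 3 7 10 4 5)(1 6 8 15)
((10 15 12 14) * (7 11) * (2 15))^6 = (2 15 12 14 10) = [0, 1, 15, 3, 4, 5, 6, 7, 8, 9, 2, 11, 14, 13, 10, 12]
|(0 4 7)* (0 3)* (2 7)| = |(0 4 2 7 3)| = 5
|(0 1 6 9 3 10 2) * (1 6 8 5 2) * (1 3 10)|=9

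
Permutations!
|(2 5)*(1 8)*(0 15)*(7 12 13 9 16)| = |(0 15)(1 8)(2 5)(7 12 13 9 16)| = 10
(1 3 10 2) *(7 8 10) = (1 3 7 8 10 2) = [0, 3, 1, 7, 4, 5, 6, 8, 10, 9, 2]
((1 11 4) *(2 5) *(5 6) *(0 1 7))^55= [0, 1, 6, 3, 4, 2, 5, 7, 8, 9, 10, 11]= (11)(2 6 5)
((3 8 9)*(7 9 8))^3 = (9) = [0, 1, 2, 3, 4, 5, 6, 7, 8, 9]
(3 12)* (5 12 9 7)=(3 9 7 5 12)=[0, 1, 2, 9, 4, 12, 6, 5, 8, 7, 10, 11, 3]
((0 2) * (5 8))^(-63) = (0 2)(5 8) = [2, 1, 0, 3, 4, 8, 6, 7, 5]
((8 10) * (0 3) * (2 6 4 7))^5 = (0 3)(2 6 4 7)(8 10) = [3, 1, 6, 0, 7, 5, 4, 2, 10, 9, 8]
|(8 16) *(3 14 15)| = |(3 14 15)(8 16)| = 6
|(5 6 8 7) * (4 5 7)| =4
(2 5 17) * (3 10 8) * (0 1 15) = (0 1 15)(2 5 17)(3 10 8) = [1, 15, 5, 10, 4, 17, 6, 7, 3, 9, 8, 11, 12, 13, 14, 0, 16, 2]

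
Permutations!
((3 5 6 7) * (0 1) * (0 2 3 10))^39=(0 10 7 6 5 3 2 1)=[10, 0, 1, 2, 4, 3, 5, 6, 8, 9, 7]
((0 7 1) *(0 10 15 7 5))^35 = (0 5)(1 7 15 10) = [5, 7, 2, 3, 4, 0, 6, 15, 8, 9, 1, 11, 12, 13, 14, 10]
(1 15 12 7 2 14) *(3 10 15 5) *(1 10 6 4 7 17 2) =(1 5 3 6 4 7)(2 14 10 15 12 17) =[0, 5, 14, 6, 7, 3, 4, 1, 8, 9, 15, 11, 17, 13, 10, 12, 16, 2]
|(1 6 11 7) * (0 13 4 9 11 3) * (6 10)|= 10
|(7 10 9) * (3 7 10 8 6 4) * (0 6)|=|(0 6 4 3 7 8)(9 10)|=6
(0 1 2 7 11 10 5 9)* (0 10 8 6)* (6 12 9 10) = (0 1 2 7 11 8 12 9 6)(5 10) = [1, 2, 7, 3, 4, 10, 0, 11, 12, 6, 5, 8, 9]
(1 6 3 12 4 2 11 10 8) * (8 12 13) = (1 6 3 13 8)(2 11 10 12 4) = [0, 6, 11, 13, 2, 5, 3, 7, 1, 9, 12, 10, 4, 8]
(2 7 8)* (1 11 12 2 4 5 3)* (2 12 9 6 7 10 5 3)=(12)(1 11 9 6 7 8 4 3)(2 10 5)=[0, 11, 10, 1, 3, 2, 7, 8, 4, 6, 5, 9, 12]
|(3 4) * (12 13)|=|(3 4)(12 13)|=2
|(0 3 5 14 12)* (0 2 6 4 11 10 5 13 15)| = |(0 3 13 15)(2 6 4 11 10 5 14 12)| = 8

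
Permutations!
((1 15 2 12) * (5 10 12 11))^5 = [0, 10, 1, 3, 4, 2, 6, 7, 8, 9, 11, 15, 5, 13, 14, 12] = (1 10 11 15 12 5 2)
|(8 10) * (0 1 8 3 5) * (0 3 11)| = 10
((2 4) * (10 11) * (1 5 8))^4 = (11)(1 5 8) = [0, 5, 2, 3, 4, 8, 6, 7, 1, 9, 10, 11]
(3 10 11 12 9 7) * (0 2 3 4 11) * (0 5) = (0 2 3 10 5)(4 11 12 9 7) = [2, 1, 3, 10, 11, 0, 6, 4, 8, 7, 5, 12, 9]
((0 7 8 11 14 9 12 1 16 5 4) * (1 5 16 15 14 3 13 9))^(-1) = (16)(0 4 5 12 9 13 3 11 8 7)(1 14 15) = [4, 14, 2, 11, 5, 12, 6, 0, 7, 13, 10, 8, 9, 3, 15, 1, 16]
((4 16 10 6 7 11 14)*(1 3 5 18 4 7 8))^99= (18)= [0, 1, 2, 3, 4, 5, 6, 7, 8, 9, 10, 11, 12, 13, 14, 15, 16, 17, 18]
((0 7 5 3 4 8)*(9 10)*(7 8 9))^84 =(10) =[0, 1, 2, 3, 4, 5, 6, 7, 8, 9, 10]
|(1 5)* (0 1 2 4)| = 5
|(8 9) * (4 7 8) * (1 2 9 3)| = |(1 2 9 4 7 8 3)| = 7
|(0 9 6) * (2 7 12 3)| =|(0 9 6)(2 7 12 3)| =12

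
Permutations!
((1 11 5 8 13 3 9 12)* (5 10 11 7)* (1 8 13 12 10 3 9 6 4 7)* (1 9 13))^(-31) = (13)(1 6 9 4 10 7 11 5 3)(8 12) = [0, 6, 2, 1, 10, 3, 9, 11, 12, 4, 7, 5, 8, 13]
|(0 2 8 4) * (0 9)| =|(0 2 8 4 9)| =5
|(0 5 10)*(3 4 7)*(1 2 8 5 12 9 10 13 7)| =|(0 12 9 10)(1 2 8 5 13 7 3 4)| =8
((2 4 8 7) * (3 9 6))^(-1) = (2 7 8 4)(3 6 9) = [0, 1, 7, 6, 2, 5, 9, 8, 4, 3]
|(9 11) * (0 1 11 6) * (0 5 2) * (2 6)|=10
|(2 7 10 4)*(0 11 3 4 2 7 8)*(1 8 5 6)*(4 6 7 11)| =|(0 4 11 3 6 1 8)(2 5 7 10)| =28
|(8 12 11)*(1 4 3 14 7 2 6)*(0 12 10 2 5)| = 13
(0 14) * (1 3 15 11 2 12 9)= (0 14)(1 3 15 11 2 12 9)= [14, 3, 12, 15, 4, 5, 6, 7, 8, 1, 10, 2, 9, 13, 0, 11]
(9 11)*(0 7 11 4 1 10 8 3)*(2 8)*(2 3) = (0 7 11 9 4 1 10 3)(2 8) = [7, 10, 8, 0, 1, 5, 6, 11, 2, 4, 3, 9]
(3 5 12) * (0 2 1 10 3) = (0 2 1 10 3 5 12) = [2, 10, 1, 5, 4, 12, 6, 7, 8, 9, 3, 11, 0]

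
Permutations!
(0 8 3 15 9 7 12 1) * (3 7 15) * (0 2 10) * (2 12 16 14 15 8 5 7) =(0 5 7 16 14 15 9 8 2 10)(1 12) =[5, 12, 10, 3, 4, 7, 6, 16, 2, 8, 0, 11, 1, 13, 15, 9, 14]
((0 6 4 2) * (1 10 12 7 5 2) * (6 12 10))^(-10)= (12)(1 4 6)= [0, 4, 2, 3, 6, 5, 1, 7, 8, 9, 10, 11, 12]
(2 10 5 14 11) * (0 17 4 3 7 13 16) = (0 17 4 3 7 13 16)(2 10 5 14 11) = [17, 1, 10, 7, 3, 14, 6, 13, 8, 9, 5, 2, 12, 16, 11, 15, 0, 4]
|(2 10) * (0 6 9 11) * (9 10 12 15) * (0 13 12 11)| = |(0 6 10 2 11 13 12 15 9)| = 9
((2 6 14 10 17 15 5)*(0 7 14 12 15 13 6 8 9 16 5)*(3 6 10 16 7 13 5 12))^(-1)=(0 15 12 16 14 7 9 8 2 5 17 10 13)(3 6)=[15, 1, 5, 6, 4, 17, 3, 9, 2, 8, 13, 11, 16, 0, 7, 12, 14, 10]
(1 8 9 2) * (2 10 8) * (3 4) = [0, 2, 1, 4, 3, 5, 6, 7, 9, 10, 8] = (1 2)(3 4)(8 9 10)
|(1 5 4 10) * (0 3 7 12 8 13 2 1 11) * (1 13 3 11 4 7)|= |(0 11)(1 5 7 12 8 3)(2 13)(4 10)|= 6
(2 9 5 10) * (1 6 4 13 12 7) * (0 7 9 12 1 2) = (0 7 2 12 9 5 10)(1 6 4 13) = [7, 6, 12, 3, 13, 10, 4, 2, 8, 5, 0, 11, 9, 1]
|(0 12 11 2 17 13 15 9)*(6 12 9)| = 14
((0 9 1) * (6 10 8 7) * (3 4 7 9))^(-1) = (0 1 9 8 10 6 7 4 3) = [1, 9, 2, 0, 3, 5, 7, 4, 10, 8, 6]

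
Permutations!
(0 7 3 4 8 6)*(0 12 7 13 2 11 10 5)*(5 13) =[5, 1, 11, 4, 8, 0, 12, 3, 6, 9, 13, 10, 7, 2] =(0 5)(2 11 10 13)(3 4 8 6 12 7)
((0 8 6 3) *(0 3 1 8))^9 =[0, 1, 2, 3, 4, 5, 6, 7, 8] =(8)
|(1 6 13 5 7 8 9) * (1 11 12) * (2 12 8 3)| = 24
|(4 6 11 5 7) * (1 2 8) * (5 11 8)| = 7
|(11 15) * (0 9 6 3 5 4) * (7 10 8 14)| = 12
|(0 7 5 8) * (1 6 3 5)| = |(0 7 1 6 3 5 8)| = 7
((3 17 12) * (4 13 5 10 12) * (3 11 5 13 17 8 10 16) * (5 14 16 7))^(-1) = (3 16 14 11 12 10 8)(4 17)(5 7) = [0, 1, 2, 16, 17, 7, 6, 5, 3, 9, 8, 12, 10, 13, 11, 15, 14, 4]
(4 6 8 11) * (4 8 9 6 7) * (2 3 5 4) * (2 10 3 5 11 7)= (2 5 4)(3 11 8 7 10)(6 9)= [0, 1, 5, 11, 2, 4, 9, 10, 7, 6, 3, 8]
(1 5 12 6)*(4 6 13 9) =[0, 5, 2, 3, 6, 12, 1, 7, 8, 4, 10, 11, 13, 9] =(1 5 12 13 9 4 6)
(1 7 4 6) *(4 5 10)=[0, 7, 2, 3, 6, 10, 1, 5, 8, 9, 4]=(1 7 5 10 4 6)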